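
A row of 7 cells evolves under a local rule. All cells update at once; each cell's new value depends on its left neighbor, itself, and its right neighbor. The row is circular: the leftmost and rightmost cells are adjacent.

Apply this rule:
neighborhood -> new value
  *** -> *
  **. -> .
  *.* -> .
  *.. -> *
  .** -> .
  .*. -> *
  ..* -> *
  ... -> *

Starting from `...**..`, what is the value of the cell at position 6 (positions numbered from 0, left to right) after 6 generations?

***..**
**.**.*
*......
*******
*******  (fixed point — unchanged through generation 6)
position 6 holds *

*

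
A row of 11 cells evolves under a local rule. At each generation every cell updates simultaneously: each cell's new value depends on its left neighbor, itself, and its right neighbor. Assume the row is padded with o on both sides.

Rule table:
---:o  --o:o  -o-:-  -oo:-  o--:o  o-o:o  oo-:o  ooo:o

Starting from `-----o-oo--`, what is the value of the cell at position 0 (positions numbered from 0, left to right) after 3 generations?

ooooo-o-ooo
oooooo-o-oo
ooooooo-o-o
position 0 holds o

o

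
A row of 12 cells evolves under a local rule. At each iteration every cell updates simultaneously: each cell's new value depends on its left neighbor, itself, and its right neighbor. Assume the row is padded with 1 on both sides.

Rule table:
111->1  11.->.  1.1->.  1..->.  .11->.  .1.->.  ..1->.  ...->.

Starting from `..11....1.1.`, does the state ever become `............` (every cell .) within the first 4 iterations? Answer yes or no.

yes

iteration 1: ............
all cells are . at iteration 1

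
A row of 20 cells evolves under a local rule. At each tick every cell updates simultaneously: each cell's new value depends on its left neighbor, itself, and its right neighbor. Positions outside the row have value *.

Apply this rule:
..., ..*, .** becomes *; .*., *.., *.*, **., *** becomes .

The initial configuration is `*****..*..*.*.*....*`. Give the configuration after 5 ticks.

......*..*......****
.*****..*..******...
.*.....*..**......**
...****..**..******.
.***....**..**......

.***....**..**......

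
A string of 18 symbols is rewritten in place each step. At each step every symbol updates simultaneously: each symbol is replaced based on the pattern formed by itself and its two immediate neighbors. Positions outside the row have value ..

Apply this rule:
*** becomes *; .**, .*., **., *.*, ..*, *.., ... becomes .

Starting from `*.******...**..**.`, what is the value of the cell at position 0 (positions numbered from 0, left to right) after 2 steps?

.

...****...........
....**............
position 0 holds .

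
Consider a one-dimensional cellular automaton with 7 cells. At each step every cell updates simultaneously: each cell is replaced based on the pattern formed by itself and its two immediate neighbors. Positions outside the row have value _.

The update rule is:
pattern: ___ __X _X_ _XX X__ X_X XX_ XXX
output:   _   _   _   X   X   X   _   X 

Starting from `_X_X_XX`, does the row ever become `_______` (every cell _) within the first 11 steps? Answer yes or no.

step 1: __X_XX_
step 2: ___XX_X
step 3: ___X_X_
step 4: ____X_X
step 5: _____X_
step 6: ______X
step 7: _______
all cells are _ at step 7

yes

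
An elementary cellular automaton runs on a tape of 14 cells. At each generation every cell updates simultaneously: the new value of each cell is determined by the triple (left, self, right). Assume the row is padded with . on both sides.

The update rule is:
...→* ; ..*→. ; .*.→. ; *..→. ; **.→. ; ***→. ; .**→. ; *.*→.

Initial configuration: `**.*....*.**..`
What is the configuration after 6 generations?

.....**......*
****....****..
.....**......*  (repeats generation 1; period 2)
generation 6: ****....****..

****....****..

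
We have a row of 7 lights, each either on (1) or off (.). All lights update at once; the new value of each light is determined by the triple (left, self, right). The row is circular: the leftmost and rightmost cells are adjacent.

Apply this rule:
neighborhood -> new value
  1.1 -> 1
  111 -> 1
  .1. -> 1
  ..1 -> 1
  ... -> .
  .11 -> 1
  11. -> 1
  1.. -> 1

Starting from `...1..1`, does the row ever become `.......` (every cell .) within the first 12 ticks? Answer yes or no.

no

1.11111
1111111
1111111  (fixed point — unchanged through tick 12)
tick 12 is 1111111, still not uniform .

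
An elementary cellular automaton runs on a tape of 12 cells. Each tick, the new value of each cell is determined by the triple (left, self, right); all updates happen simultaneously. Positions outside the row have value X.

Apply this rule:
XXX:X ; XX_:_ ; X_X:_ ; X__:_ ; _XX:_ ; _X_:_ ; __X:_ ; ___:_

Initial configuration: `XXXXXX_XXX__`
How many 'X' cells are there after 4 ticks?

XXXXX___X___
XXXX________
XXX_________
XX__________
count of X: 2

2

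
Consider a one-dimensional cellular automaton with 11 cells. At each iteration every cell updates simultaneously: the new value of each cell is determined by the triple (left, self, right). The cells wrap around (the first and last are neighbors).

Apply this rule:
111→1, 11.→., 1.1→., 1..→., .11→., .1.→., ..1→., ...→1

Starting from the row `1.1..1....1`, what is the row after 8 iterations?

.111.......

.......11..
111111....1
11111..11..
.111.......
..1..111111
......1111.
11111..11..  (repeats iteration 3; period 4)
iteration 8: .111.......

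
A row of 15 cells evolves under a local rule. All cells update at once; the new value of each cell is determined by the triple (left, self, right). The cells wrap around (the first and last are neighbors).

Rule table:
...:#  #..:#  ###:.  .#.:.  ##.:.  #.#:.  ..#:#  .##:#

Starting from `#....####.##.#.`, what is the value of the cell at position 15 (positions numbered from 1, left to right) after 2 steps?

.#####....#....
##....####.####
position 15 holds #

#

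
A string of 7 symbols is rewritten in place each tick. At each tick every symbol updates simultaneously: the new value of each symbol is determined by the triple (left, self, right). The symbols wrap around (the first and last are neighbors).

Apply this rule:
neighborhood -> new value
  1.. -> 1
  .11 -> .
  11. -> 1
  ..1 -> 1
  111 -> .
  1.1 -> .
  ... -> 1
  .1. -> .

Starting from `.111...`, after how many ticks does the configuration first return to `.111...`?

tick 1: 1..1111
tick 2: 111....
tick 3: ..11111
tick 4: 11....1
tick 5: .11111.
tick 6: 1....11
tick 7: 11111..
tick 8: ....111
tick 9: 1111..1
tick 10: ...111.
tick 11: 111..11
tick 12: ..111..
tick 13: 11..111
tick 14: .111...

14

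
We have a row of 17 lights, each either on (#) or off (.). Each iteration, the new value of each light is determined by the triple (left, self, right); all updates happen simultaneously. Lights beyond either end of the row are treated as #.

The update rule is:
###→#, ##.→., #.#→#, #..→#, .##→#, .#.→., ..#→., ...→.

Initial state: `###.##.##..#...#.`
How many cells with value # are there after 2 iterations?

9

##.##.##.#..#...#
#.##.##.#.#..#..#
count of #: 9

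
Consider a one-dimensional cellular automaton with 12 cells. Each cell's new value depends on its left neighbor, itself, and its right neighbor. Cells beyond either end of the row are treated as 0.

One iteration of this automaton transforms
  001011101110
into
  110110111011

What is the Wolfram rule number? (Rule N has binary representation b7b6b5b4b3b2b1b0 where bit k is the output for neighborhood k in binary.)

123

position 5: 111 → 0  (bit 7 = 0)
position 6: 110 → 1  (bit 6 = 1)
position 3: 101 → 1  (bit 5 = 1)
position 11: 100 → 1  (bit 4 = 1)
position 4: 011 → 1  (bit 3 = 1)
position 2: 010 → 0  (bit 2 = 0)
position 1: 001 → 1  (bit 1 = 1)
position 0: 000 → 1  (bit 0 = 1)
bits b7..b0 = 01111011 = 123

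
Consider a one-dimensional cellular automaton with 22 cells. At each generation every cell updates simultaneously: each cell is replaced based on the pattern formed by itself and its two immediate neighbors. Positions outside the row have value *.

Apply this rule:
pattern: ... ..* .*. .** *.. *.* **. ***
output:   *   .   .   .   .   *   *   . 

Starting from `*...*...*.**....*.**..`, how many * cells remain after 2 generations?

*.*...*..*.*.**..*.*..
**..*.....*.*.*...*...
count of *: 7

7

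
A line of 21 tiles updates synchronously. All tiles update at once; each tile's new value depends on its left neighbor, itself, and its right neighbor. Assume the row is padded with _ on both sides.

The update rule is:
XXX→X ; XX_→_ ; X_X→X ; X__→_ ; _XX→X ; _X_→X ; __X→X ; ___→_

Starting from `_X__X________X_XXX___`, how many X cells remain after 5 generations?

generation 1: XX_XX_______XXXXX____
generation 2: X_XX_______XXXXX_____
generation 3: XXX_______XXXXX______
generation 4: XX_______XXXXX_______
generation 5: X_______XXXXX________
count of X: 6

6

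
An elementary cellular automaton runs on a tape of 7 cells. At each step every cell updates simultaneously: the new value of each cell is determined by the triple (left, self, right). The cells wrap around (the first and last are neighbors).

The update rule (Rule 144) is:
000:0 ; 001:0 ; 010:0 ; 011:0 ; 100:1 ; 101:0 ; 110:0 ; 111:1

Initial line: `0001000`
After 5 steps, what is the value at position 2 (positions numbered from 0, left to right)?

step 1: 0000100
step 2: 0000010
step 3: 0000001
step 4: 1000000
step 5: 0100000
position 2 holds 0

0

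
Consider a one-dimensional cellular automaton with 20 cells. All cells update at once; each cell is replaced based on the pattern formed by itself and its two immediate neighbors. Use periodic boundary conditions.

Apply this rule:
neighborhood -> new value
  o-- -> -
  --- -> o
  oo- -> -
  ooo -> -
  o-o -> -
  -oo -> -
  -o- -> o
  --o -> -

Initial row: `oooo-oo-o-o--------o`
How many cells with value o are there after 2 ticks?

10

--------o-o-oooooo--
ooooooo-o-o--------o
count of o: 10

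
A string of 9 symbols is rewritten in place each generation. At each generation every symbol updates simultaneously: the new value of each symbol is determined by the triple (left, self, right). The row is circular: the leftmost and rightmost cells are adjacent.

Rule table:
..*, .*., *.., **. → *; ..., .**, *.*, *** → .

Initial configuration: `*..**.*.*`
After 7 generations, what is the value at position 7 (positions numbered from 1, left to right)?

*

***.*.*..
..*.*.***
***.*...*
..*.**.*.
.**..*.**
..****..*
**...****
position 7 holds *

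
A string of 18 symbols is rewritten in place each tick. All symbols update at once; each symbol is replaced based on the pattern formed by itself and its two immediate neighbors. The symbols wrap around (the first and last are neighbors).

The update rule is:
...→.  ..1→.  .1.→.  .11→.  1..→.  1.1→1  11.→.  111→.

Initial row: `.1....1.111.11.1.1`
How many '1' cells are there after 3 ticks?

tick 1: 1......1...1..1.1.
tick 2: ...............1.1
tick 3: ................1.
count of 1: 1

1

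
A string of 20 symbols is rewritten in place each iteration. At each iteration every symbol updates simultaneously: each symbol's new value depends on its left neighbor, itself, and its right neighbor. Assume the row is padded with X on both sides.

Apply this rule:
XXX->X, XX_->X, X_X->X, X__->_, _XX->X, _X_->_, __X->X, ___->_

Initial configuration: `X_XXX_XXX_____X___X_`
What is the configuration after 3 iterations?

iteration 1: XXXXXXXXX____X___X_X
iteration 2: XXXXXXXXX___X___X_XX
iteration 3: XXXXXXXXX__X___X_XXX

XXXXXXXXX__X___X_XXX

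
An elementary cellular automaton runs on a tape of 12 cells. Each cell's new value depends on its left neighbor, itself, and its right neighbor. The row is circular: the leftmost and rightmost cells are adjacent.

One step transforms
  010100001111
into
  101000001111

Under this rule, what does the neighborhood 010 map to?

At position 1 the neighborhood is 010; the next row has 0 there.

0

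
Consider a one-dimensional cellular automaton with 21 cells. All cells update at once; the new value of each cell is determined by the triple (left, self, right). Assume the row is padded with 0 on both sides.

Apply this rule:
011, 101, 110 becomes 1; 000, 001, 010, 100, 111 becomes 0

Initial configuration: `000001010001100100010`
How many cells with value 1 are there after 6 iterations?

2

iteration 1: 000000100001100000000
iteration 2: 000000000001100000000
iteration 3: 000000000001100000000  (fixed point — unchanged through iteration 6)
count of 1: 2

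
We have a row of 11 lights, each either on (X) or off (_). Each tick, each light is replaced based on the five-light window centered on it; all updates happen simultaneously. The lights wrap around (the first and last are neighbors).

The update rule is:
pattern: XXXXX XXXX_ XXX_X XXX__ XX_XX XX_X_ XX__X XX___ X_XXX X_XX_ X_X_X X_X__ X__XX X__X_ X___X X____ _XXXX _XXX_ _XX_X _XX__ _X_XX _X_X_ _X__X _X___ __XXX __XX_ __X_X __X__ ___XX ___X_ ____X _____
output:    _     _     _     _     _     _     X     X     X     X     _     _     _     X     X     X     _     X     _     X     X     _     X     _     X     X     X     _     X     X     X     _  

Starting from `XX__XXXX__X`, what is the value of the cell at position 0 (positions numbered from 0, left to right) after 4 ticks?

X_X_X___X_X
______XXXXX
XX__XXX____
XXX_XX_XXXX
position 0 holds X

X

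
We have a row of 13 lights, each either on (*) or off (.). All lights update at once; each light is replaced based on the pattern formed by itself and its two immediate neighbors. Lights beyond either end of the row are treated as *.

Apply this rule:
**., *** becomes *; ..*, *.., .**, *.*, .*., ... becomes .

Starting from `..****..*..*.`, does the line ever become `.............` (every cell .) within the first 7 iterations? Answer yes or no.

yes

iteration 1: ...***.......
iteration 2: ....**.......
iteration 3: .....*.......
iteration 4: .............
all cells are . at iteration 4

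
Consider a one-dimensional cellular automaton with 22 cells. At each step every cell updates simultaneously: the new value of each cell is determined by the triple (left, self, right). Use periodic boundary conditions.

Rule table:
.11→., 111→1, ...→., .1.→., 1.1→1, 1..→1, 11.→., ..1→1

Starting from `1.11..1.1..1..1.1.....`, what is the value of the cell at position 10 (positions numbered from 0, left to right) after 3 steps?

.1..11.1.11.11.1.1...1
1.11..1.1..1..1.1.1.1.
.1..11.1.11.11.1.1.1.1
position 10 holds 1

1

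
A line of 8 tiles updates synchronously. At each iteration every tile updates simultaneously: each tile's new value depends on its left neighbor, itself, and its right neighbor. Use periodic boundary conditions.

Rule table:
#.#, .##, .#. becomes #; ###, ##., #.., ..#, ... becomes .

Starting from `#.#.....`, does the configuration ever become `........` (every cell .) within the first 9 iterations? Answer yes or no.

no

iteration 1: ###.....
iteration 2: #.......
iteration 3: #.......  (fixed point — unchanged through iteration 9)
iteration 9 is #......., still not uniform .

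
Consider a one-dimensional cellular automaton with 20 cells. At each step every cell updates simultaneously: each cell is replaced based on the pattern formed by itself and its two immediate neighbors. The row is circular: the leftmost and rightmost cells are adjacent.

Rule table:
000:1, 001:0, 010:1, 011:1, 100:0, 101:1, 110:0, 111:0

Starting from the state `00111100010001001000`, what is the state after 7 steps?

00101001111100110101

10100001010101001011
01101101111111001110
01011011000000001000
01110110011111101011
11001100010000011110
10001001010111010001
00101001111100110101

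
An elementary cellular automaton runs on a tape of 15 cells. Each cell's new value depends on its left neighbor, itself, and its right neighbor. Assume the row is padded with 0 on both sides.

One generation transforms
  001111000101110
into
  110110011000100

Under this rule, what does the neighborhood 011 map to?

0

At position 2 the neighborhood is 011; the next row has 0 there.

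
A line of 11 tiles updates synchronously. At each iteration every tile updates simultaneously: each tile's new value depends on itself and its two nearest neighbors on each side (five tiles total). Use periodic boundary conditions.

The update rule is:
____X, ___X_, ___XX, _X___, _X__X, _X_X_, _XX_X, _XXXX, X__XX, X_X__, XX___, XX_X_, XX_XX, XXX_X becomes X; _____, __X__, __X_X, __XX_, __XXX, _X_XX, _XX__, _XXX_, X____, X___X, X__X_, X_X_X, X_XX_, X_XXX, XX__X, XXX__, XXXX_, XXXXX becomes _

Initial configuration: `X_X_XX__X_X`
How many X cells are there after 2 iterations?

iteration 1: XX_________
iteration 2: __X______XX
count of X: 3

3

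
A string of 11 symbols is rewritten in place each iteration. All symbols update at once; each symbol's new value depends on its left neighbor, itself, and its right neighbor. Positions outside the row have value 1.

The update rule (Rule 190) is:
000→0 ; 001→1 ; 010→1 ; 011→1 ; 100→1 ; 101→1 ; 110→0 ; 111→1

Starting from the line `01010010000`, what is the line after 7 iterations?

11111111001
11111110111
11111101111
11111011111
11110111111
11101111111
11011111111

11011111111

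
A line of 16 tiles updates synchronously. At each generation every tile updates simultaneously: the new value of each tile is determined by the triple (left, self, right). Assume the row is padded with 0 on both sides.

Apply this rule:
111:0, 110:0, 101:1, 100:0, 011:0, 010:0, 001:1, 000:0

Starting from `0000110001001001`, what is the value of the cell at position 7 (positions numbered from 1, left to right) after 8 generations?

0001000010010010
0010000100100100
0100001001001000
1000010010010000
0000100100100000
0001001001000000
0010010010000000
0100100100000000
position 7 holds 0

0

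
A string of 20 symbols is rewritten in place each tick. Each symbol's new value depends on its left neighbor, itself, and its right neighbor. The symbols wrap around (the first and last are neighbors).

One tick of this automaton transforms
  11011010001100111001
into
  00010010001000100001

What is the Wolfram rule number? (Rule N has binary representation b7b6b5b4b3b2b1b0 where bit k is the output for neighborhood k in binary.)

position 0: 111 → 0  (bit 7 = 0)
position 1: 110 → 0  (bit 6 = 0)
position 2: 101 → 0  (bit 5 = 0)
position 7: 100 → 0  (bit 4 = 0)
position 3: 011 → 1  (bit 3 = 1)
position 6: 010 → 1  (bit 2 = 1)
position 9: 001 → 0  (bit 1 = 0)
position 8: 000 → 0  (bit 0 = 0)
bits b7..b0 = 00001100 = 12

12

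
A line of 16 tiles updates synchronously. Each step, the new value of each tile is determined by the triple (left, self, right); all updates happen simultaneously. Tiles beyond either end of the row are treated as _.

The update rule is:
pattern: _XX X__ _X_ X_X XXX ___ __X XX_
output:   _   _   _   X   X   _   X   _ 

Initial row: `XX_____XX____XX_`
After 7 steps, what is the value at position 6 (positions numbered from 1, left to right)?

step 1: ______X_____X___
step 2: _____X_____X____
step 3: ____X_____X_____
step 4: ___X_____X______
step 5: __X_____X_______
step 6: _X_____X________
step 7: X_____X_________
position 6 holds _

_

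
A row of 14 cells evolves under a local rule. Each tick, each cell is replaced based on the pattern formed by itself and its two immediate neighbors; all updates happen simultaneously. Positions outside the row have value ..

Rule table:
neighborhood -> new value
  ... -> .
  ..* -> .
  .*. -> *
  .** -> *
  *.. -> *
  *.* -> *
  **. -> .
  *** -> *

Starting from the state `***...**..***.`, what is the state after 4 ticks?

***.*****.**.*

**.*..*.*.**.*
*.***.*****.**
****.*****.**.
***.*****.**.*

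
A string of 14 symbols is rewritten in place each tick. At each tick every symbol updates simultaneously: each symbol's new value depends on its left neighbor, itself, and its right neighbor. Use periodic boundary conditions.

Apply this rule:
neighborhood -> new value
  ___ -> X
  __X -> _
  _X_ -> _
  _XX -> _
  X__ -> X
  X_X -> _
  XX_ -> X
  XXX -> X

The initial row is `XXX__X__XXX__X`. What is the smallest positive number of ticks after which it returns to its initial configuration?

14

tick 1: XXXX__X__XXX__
tick 2: _XXXX__X__XXX_
tick 3: __XXXX__X__XXX
tick 4: X__XXXX__X__XX
tick 5: XX__XXXX__X__X
tick 6: XXX__XXXX__X__
tick 7: _XXX__XXXX__X_
tick 8: __XXX__XXXX__X
tick 9: X__XXX__XXXX__
tick 10: _X__XXX__XXXX_
tick 11: __X__XXX__XXXX
tick 12: X__X__XXX__XXX
tick 13: XX__X__XXX__XX
tick 14: XXX__X__XXX__X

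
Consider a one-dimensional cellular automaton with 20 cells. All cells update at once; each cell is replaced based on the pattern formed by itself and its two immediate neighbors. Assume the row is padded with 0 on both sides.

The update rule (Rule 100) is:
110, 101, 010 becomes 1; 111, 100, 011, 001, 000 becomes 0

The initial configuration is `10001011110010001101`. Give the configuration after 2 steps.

10001100010010000111
10000100010010000001

10000100010010000001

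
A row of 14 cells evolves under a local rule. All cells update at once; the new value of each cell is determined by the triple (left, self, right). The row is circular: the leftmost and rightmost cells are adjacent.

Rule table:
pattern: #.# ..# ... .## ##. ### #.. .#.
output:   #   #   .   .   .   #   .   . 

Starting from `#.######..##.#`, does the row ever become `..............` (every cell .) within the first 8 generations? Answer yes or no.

.#.####..#..#.
#.#.##..#..#..
.#.#...#..#..#
#.#...#..#..#.
.#...#..#..#.#
#...#..#..#.#.
...#..#..#.#.#
..#..#..#.#.#.
generation 8 is ..#..#..#.#.#., still not uniform .

no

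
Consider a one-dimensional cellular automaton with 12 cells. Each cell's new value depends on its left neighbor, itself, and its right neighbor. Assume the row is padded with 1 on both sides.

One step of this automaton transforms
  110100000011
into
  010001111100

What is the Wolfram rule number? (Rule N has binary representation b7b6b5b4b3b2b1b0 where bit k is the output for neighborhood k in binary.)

67

position 0: 111 → 0  (bit 7 = 0)
position 1: 110 → 1  (bit 6 = 1)
position 2: 101 → 0  (bit 5 = 0)
position 4: 100 → 0  (bit 4 = 0)
position 10: 011 → 0  (bit 3 = 0)
position 3: 010 → 0  (bit 2 = 0)
position 9: 001 → 1  (bit 1 = 1)
position 5: 000 → 1  (bit 0 = 1)
bits b7..b0 = 01000011 = 67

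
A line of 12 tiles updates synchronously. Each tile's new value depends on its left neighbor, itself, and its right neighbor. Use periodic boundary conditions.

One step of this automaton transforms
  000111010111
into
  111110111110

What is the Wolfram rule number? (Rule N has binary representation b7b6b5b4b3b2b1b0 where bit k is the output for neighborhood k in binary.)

191

position 4: 111 → 1  (bit 7 = 1)
position 5: 110 → 0  (bit 6 = 0)
position 6: 101 → 1  (bit 5 = 1)
position 0: 100 → 1  (bit 4 = 1)
position 3: 011 → 1  (bit 3 = 1)
position 7: 010 → 1  (bit 2 = 1)
position 2: 001 → 1  (bit 1 = 1)
position 1: 000 → 1  (bit 0 = 1)
bits b7..b0 = 10111111 = 191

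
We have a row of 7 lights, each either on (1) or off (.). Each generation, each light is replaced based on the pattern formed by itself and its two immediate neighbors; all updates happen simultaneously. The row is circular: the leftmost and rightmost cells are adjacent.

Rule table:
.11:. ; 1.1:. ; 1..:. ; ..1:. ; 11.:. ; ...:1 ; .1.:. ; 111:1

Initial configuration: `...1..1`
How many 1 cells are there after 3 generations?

3

.1.....
...1111
.1..11.
count of 1: 3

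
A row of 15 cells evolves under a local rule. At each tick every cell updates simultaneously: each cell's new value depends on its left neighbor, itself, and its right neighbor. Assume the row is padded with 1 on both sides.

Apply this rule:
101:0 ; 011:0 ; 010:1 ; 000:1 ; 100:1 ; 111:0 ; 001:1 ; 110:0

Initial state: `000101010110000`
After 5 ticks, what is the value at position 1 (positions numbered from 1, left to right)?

1

111101010001111
000001011110000
111111000001111
000000111110000
111111000001111
position 1 holds 1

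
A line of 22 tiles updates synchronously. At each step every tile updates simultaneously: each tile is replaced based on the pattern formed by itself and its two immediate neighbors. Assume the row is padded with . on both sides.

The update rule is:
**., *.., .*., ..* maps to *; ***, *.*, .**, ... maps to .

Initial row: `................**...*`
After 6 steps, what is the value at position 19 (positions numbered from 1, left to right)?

.

step 1: ...............*.**.**
step 2: ..............**..*..*
step 3: .............*.*******
step 4: ............**.......*
step 5: ...........*.**.....**
step 6: ..........**..**...*.*
position 19 holds .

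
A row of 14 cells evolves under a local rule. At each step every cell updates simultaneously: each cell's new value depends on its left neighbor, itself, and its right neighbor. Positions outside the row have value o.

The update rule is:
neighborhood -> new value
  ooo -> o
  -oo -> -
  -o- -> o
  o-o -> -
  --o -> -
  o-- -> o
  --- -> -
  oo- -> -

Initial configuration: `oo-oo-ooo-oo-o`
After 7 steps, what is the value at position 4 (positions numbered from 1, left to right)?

-

o------o------
-o-----oo-----
-oo------o----
---o-----oo---
o--oo------o--
-o---o-----oo-
-oo--oo-------
position 4 holds -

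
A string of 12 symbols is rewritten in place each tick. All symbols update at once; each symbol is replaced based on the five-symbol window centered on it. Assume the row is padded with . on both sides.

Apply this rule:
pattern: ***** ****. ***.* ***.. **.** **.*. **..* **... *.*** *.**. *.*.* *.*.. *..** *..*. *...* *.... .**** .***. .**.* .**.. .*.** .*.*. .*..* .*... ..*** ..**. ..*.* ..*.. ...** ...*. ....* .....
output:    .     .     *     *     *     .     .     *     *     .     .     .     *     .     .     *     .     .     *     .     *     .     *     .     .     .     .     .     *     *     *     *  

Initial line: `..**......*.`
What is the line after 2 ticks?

**..******..
...*.....***

...*.....***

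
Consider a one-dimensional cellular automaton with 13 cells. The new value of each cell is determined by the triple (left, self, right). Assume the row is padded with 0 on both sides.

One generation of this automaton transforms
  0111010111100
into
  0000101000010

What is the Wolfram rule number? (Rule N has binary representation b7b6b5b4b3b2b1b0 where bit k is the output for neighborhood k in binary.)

48

position 2: 111 → 0  (bit 7 = 0)
position 3: 110 → 0  (bit 6 = 0)
position 4: 101 → 1  (bit 5 = 1)
position 11: 100 → 1  (bit 4 = 1)
position 1: 011 → 0  (bit 3 = 0)
position 5: 010 → 0  (bit 2 = 0)
position 0: 001 → 0  (bit 1 = 0)
position 12: 000 → 0  (bit 0 = 0)
bits b7..b0 = 00110000 = 48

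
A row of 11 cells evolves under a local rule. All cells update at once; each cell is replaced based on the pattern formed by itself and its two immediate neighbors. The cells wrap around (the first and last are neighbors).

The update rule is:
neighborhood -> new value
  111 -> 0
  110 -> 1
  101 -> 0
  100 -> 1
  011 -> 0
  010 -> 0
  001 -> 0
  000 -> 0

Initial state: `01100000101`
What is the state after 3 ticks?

00001100000

tick 1: 00110000000
tick 2: 00011000000
tick 3: 00001100000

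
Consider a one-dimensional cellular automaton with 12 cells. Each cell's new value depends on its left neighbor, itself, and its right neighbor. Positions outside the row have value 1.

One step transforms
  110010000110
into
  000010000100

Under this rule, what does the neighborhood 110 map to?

0

At position 1 the neighborhood is 110; the next row has 0 there.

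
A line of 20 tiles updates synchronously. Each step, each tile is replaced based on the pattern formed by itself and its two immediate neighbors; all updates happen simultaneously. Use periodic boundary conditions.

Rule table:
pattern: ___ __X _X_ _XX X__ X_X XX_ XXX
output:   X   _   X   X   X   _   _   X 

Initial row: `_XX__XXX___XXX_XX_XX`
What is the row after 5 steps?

step 1: _X_X_XX_XX_XX__X__X_
step 2: _X_X_X__X__X_X_XX_XX
step 3: _X_X_XX_XX_X_X_X__X_
step 4: _X_X_X__X__X_X_XX_XX  (repeats step 2; period 2)
step 5: _X_X_XX_XX_X_X_X__X_

_X_X_XX_XX_X_X_X__X_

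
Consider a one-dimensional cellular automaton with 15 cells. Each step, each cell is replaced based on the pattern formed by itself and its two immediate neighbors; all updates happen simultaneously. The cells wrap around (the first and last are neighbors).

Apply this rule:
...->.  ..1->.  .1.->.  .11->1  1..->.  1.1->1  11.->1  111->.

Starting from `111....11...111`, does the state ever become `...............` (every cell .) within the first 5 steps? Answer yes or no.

no

..1....11...1..
.......11......
.......11......  (fixed point — unchanged through step 5)
step 5 is .......11......, still not uniform .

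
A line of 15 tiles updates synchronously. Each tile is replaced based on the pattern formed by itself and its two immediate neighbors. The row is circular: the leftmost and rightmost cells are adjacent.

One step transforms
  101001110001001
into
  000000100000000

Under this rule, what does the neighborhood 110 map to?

At position 0 the neighborhood is 110; the next row has 0 there.

0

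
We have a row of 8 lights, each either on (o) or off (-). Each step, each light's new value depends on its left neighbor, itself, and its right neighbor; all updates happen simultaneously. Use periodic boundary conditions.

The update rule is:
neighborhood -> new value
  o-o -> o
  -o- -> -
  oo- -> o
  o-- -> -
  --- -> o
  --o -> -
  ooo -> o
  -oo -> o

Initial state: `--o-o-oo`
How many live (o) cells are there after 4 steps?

---o-ooo
-o--oooo
o---oooo
o-o-oooo
count of o: 6

6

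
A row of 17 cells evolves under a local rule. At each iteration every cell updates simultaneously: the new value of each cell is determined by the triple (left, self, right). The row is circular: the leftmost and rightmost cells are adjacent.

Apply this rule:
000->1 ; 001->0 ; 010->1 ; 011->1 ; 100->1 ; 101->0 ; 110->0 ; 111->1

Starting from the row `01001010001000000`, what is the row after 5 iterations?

01101011101111111
01001011001111110
01101010101111101
01001010101111001
01101010101110101

01101010101110101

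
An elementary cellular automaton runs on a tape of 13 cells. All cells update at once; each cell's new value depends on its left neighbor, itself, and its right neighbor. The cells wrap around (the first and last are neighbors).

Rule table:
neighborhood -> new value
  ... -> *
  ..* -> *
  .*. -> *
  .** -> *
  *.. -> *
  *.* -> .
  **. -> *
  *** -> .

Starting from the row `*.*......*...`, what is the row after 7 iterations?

*.***********

*.***********
*.*..........
*.***********  (repeats iteration 1; period 2)
iteration 7: *.***********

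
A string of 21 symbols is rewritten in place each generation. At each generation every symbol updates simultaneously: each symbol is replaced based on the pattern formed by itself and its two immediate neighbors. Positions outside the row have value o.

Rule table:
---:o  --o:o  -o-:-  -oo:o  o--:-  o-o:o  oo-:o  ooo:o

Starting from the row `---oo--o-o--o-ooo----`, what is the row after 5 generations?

oooooooo-oooooooooooo

-oooo-o-o--o-oooo-ooo
oooooo-o--o-ooooooooo
ooooooo--o-oooooooooo
ooooooo-o-ooooooooooo
oooooooo-oooooooooooo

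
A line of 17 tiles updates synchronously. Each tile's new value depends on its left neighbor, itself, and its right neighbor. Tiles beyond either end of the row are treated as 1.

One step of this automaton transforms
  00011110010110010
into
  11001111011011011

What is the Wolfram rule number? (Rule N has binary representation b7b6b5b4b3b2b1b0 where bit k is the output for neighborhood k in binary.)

position 4: 111 → 1  (bit 7 = 1)
position 6: 110 → 1  (bit 6 = 1)
position 10: 101 → 1  (bit 5 = 1)
position 0: 100 → 1  (bit 4 = 1)
position 3: 011 → 0  (bit 3 = 0)
position 9: 010 → 1  (bit 2 = 1)
position 2: 001 → 0  (bit 1 = 0)
position 1: 000 → 1  (bit 0 = 1)
bits b7..b0 = 11110101 = 245

245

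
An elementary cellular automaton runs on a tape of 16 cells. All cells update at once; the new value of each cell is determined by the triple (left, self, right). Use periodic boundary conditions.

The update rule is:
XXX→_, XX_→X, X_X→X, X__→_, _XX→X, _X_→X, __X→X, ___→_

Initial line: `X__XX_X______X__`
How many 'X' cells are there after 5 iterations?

X_XXXXX_____XX_X
XXX___X____XXXXX
__X__XX___XX____
_XX_XXX__XXX____
XXXXX_X_XX_X____
count of X: 9

9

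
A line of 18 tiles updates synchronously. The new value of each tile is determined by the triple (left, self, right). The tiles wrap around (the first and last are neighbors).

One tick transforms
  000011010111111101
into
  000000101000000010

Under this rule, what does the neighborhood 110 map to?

0

At position 5 the neighborhood is 110; the next row has 0 there.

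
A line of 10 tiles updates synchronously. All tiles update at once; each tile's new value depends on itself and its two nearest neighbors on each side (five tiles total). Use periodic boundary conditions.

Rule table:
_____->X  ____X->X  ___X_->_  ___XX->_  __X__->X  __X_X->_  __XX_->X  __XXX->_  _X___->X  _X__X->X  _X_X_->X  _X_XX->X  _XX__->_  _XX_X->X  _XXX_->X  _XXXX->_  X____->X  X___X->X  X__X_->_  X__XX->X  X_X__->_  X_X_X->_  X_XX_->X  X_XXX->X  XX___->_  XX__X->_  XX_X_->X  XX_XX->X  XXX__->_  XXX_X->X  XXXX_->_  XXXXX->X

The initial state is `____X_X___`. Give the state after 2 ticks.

tick 1: XXX__X_XXX
tick 2: X_____XX_X

X_____XX_X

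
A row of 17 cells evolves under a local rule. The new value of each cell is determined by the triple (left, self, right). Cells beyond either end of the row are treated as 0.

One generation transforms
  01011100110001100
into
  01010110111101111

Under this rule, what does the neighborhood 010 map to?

1

At position 1 the neighborhood is 010; the next row has 1 there.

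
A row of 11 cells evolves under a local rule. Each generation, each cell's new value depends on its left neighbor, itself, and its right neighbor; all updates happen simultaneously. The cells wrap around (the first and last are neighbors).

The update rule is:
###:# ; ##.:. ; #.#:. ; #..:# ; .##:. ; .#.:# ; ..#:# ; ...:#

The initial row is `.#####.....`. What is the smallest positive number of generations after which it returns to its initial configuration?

4

#.###.#####
...#...####
#######.##.
.#####.....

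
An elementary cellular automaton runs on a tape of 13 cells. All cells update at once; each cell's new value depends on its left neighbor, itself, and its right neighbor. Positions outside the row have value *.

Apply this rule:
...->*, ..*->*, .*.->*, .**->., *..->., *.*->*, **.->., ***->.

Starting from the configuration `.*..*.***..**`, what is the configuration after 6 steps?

.*..*....****

**.***....*..
..*....****.*
.**.***....*.
*..*....*****
..**.***.....
.*..*....****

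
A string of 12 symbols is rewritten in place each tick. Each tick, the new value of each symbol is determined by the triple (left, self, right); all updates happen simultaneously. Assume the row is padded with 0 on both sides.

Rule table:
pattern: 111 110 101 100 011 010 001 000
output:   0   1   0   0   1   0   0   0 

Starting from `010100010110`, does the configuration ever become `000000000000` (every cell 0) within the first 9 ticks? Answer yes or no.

000000000110
000000000110  (fixed point — unchanged through tick 9)
tick 9 is 000000000110, still not uniform 0

no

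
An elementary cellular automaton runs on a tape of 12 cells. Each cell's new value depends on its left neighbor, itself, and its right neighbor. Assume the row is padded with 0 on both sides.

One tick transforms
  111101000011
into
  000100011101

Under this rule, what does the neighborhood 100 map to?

0

At position 6 the neighborhood is 100; the next row has 0 there.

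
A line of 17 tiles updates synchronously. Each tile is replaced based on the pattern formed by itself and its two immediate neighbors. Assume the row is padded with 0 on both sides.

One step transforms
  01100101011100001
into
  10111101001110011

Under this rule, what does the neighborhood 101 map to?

At position 6 the neighborhood is 101; the next row has 0 there.

0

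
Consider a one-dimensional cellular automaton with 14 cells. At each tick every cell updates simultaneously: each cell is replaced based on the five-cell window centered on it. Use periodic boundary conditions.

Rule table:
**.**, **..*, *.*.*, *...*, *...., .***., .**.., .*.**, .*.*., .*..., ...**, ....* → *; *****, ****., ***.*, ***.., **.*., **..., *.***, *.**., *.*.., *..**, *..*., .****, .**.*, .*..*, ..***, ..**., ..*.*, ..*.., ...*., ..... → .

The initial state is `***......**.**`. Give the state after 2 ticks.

....*..**..*..
..*.....**..**

..*.....**..**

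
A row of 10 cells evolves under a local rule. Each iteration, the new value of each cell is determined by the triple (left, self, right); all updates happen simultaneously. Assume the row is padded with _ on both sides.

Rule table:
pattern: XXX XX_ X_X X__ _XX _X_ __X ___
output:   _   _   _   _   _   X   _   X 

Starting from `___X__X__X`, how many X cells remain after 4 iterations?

3

iteration 1: XX_X__X__X
iteration 2: ___X__X__X  (repeats iteration 0; period 2)
iteration 4: ___X__X__X
count of X: 3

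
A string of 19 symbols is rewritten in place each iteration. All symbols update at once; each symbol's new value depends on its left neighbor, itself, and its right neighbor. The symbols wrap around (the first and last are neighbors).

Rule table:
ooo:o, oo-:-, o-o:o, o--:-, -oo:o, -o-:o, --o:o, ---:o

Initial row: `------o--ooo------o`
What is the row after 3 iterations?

-oooooo-ooo--oooooo
oooooo-ooo--oooooo-
ooooo-ooo--oooooo-o

ooooo-ooo--oooooo-o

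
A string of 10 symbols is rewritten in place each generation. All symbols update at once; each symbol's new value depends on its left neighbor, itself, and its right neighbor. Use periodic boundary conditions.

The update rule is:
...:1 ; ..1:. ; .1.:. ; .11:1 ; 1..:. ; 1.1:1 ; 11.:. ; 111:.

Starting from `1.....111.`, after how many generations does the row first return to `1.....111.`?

40

..111.1..1
..1..1....
1......111
..1111.1..
1.1...1..1
.1..1....1
1.....11..
..111.1...
1.1..1..11
.1......1.
...1111...
11.1....11
..1..11.1.
1....1.1..
..11..1...
1.1.....11
.1..111.1.
....1..1..
111......1
....1111.1
.11.1...1.
.1.1..1...
..1.....11
....111.1.
111.1..1..
1..1......
.....1111.
1111.1....
1...1..11.
..1....1.1
....11..1.
111.1.....
1..1..111.
......1..1
.1111.....
.1....1111
1..11.1...
...1.1..1.
11..1.....
1.....111.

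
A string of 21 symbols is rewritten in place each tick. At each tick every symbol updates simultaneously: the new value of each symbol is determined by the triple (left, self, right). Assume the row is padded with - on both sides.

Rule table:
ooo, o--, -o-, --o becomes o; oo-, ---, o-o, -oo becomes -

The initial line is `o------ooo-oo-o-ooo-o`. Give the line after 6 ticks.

oo----o-o-----o--o--o
--o--oo-oo---oooooooo
-oooo-----o-o-oooooo-
o-oo-o---oo-o--oooo-o
o----oo-o---ooo-oo--o
oo--o---oo-o-o----ooo

oo--o---oo-o-o----ooo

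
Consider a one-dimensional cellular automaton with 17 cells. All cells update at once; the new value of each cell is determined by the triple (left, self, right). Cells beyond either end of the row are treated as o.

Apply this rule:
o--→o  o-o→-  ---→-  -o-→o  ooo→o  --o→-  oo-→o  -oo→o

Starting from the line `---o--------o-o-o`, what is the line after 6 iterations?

oo-ooooooo--o-o-o

o--oo-------o-o-o
oo-ooo------o-o-o
oo-oooo-----o-o-o
oo-ooooo----o-o-o
oo-oooooo---o-o-o
oo-ooooooo--o-o-o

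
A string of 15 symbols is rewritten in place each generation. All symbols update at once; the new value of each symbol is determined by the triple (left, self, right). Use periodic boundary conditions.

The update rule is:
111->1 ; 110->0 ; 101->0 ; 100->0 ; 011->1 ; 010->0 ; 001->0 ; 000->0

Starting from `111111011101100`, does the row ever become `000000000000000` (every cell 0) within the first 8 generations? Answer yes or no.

yes

111110011001000
111100010000000
111000000000000
110000000000000
100000000000000
000000000000000
all cells are 0 at generation 6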